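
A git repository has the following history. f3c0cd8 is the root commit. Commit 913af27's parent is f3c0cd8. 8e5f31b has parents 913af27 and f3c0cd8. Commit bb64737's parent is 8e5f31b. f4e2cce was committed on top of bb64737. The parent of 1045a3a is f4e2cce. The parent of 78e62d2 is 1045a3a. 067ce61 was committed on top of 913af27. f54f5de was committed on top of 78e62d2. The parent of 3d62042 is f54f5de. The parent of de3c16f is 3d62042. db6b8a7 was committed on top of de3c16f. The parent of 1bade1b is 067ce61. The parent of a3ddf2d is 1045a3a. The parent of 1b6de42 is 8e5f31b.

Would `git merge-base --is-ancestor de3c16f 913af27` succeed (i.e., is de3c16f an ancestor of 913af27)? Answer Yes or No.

No

Ancestors of 913af27: {913af27, f3c0cd8}.
de3c16f is not in that set, so it is not an ancestor of 913af27.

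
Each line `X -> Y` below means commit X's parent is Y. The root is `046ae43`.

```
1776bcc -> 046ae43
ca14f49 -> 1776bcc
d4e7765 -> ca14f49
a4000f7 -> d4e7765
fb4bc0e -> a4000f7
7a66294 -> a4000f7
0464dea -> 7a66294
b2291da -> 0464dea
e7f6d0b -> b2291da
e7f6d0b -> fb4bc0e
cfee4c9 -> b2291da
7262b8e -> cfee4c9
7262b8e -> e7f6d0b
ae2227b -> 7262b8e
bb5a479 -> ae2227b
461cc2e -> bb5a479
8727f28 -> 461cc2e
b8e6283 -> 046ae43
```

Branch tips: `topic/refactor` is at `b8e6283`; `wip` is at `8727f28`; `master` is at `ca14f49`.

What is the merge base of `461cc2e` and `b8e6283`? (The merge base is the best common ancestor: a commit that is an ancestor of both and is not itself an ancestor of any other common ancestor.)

Ancestors of 461cc2e: {0464dea, 046ae43, 1776bcc, 461cc2e, 7262b8e, 7a66294, a4000f7, ae2227b, b2291da, bb5a479, ca14f49, cfee4c9, d4e7765, e7f6d0b, fb4bc0e}.
Ancestors of b8e6283: {046ae43, b8e6283}.
Common ancestors: {046ae43}.
The only common ancestor is 046ae43, so it is the merge base.

046ae43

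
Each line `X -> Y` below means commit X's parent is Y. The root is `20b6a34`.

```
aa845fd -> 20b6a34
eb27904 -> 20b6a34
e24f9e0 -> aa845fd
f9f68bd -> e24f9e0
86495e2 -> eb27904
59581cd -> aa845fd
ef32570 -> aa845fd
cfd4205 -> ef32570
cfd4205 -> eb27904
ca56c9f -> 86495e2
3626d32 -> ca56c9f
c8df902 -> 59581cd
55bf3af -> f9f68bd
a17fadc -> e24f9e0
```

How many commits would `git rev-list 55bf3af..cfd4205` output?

Reachable from cfd4205: {20b6a34, aa845fd, cfd4205, eb27904, ef32570}.
Reachable from 55bf3af: {20b6a34, 55bf3af, aa845fd, e24f9e0, f9f68bd}.
In cfd4205's history but not 55bf3af's: {cfd4205, eb27904, ef32570} — 3 commits.

3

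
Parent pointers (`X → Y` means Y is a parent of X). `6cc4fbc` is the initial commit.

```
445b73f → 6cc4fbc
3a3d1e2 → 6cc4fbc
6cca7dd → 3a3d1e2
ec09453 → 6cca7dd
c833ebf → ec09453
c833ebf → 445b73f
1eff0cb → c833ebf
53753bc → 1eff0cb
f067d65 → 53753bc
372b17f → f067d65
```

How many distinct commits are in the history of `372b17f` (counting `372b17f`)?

Walking parent pointers from 372b17f: reachable set = {1eff0cb, 372b17f, 3a3d1e2, 445b73f, 53753bc, 6cc4fbc, 6cca7dd, c833ebf, ec09453, f067d65}.
That is 10 commits.

10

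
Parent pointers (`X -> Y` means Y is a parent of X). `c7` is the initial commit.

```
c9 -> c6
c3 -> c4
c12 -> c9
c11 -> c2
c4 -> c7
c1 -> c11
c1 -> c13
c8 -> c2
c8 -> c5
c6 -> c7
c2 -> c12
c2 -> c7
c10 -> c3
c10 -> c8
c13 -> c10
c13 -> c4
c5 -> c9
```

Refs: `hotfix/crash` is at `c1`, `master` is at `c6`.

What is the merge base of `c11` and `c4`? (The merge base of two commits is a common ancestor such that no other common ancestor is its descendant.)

Ancestors of c11: {c11, c12, c2, c6, c7, c9}.
Ancestors of c4: {c4, c7}.
Common ancestors: {c7}.
The only common ancestor is c7, so it is the merge base.

c7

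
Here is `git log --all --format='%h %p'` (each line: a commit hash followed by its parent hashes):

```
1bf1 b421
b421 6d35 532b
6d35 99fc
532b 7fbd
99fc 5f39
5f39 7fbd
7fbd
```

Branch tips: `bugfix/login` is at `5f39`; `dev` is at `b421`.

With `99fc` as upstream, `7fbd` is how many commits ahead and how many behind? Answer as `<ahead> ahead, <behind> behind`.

0 ahead, 2 behind

Reachable from 7fbd: {7fbd}.
Reachable from 99fc: {5f39, 7fbd, 99fc}.
Only in 7fbd's history (ahead): {} — 0.
Only in 99fc's history (behind): {5f39, 99fc} — 2.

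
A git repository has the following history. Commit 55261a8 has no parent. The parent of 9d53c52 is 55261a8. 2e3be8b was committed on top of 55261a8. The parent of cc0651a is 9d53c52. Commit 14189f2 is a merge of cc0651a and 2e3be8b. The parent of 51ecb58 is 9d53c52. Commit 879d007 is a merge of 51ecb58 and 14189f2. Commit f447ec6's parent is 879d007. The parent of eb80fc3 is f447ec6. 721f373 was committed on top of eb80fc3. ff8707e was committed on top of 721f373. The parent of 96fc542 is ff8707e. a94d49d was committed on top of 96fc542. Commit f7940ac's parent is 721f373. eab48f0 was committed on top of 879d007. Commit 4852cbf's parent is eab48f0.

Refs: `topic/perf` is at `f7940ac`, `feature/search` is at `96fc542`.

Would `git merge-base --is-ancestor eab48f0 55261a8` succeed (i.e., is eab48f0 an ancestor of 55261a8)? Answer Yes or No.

Ancestors of 55261a8: {55261a8}.
eab48f0 is not in that set, so it is not an ancestor of 55261a8.

No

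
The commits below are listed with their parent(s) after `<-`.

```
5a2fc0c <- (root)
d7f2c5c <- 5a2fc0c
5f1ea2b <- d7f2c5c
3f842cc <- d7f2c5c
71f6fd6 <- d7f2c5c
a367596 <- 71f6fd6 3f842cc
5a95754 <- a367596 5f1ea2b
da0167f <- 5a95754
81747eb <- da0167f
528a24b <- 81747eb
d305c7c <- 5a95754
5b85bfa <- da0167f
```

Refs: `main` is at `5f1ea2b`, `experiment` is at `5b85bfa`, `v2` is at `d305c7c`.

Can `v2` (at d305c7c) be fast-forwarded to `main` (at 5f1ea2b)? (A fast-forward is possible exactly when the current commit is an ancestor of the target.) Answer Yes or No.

No

A fast-forward from d305c7c to 5f1ea2b is possible iff d305c7c is an ancestor of 5f1ea2b.
Ancestors of 5f1ea2b: {5a2fc0c, 5f1ea2b, d7f2c5c}.
d305c7c is not among them, so fast-forward is not possible.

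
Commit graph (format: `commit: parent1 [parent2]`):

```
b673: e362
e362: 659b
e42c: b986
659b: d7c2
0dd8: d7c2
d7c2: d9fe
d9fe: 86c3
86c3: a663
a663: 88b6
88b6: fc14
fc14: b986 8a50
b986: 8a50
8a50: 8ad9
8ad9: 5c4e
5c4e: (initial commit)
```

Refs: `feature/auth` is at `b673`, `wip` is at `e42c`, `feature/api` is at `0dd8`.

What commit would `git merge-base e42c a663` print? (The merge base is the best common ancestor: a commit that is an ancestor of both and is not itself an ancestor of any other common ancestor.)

Ancestors of e42c: {5c4e, 8a50, 8ad9, b986, e42c}.
Ancestors of a663: {5c4e, 88b6, 8a50, 8ad9, a663, b986, fc14}.
Common ancestors: {5c4e, 8a50, 8ad9, b986}.
Among these, b986 is not an ancestor of any other common ancestor — it is the merge base.

b986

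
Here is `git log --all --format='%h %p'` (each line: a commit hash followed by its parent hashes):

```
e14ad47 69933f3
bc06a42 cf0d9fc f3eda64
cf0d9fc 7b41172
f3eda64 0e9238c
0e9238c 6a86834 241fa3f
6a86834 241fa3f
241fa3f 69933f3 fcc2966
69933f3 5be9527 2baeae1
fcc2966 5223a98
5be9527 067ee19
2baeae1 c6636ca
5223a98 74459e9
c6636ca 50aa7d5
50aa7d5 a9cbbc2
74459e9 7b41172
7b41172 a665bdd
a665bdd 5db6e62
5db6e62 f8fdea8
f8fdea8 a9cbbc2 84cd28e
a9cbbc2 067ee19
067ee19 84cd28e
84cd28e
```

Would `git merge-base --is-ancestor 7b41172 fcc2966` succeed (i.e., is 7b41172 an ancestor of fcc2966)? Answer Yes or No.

Yes

Ancestors of fcc2966 (commits reachable by following parents): {067ee19, 5223a98, 5db6e62, 74459e9, 7b41172, 84cd28e, a665bdd, a9cbbc2, f8fdea8, fcc2966}.
7b41172 is in that set, so it is an ancestor of fcc2966.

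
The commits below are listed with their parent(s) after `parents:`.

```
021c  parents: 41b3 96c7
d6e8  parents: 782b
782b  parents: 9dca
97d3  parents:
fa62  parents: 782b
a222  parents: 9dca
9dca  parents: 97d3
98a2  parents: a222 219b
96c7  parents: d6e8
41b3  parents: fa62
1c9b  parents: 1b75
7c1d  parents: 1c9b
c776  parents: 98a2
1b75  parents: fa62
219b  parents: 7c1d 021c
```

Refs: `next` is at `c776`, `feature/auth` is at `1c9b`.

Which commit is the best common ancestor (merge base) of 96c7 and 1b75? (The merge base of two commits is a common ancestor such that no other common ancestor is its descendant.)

782b

Ancestors of 96c7: {782b, 96c7, 97d3, 9dca, d6e8}.
Ancestors of 1b75: {1b75, 782b, 97d3, 9dca, fa62}.
Common ancestors: {782b, 97d3, 9dca}.
Among these, 782b is not an ancestor of any other common ancestor — it is the merge base.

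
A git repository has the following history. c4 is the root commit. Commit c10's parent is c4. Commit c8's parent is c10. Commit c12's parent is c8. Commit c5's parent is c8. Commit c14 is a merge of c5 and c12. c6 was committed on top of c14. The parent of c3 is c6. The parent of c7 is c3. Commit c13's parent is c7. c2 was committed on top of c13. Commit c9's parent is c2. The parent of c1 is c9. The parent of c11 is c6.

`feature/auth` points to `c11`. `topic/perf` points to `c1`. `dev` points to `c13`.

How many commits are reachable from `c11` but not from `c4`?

7

Reachable from c11: {c10, c11, c12, c14, c4, c5, c6, c8}.
Reachable from c4: {c4}.
In c11's history but not c4's: {c10, c11, c12, c14, c5, c6, c8} — 7 commits.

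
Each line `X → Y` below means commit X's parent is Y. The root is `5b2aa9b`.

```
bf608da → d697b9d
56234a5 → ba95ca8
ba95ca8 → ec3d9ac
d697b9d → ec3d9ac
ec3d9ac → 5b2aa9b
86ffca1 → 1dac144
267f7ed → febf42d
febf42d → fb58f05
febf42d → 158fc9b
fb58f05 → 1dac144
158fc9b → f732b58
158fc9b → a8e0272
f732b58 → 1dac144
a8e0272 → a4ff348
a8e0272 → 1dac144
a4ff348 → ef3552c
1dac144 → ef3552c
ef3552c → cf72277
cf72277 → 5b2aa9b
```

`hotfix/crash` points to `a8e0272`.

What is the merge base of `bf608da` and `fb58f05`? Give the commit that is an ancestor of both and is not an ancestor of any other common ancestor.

5b2aa9b

Ancestors of bf608da: {5b2aa9b, bf608da, d697b9d, ec3d9ac}.
Ancestors of fb58f05: {1dac144, 5b2aa9b, cf72277, ef3552c, fb58f05}.
Common ancestors: {5b2aa9b}.
The only common ancestor is 5b2aa9b, so it is the merge base.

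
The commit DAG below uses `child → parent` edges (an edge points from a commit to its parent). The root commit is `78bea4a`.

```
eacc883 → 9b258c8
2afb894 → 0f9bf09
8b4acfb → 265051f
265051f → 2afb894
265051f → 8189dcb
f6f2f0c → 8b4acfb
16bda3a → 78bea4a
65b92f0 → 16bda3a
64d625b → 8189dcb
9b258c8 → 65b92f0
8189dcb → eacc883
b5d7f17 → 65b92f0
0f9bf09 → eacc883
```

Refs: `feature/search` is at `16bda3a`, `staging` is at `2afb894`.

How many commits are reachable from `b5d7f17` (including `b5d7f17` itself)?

4

Walking parent pointers from b5d7f17: reachable set = {16bda3a, 65b92f0, 78bea4a, b5d7f17}.
That is 4 commits.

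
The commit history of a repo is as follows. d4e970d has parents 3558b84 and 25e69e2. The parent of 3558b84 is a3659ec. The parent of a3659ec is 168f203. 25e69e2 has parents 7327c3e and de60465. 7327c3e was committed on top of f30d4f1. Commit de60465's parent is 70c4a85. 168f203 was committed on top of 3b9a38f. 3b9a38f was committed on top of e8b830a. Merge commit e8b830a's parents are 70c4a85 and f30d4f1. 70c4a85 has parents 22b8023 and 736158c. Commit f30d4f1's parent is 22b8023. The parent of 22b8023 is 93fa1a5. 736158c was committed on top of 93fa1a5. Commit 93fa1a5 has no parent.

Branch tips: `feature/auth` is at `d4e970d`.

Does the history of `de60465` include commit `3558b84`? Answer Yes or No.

Ancestors of de60465: {22b8023, 70c4a85, 736158c, 93fa1a5, de60465}.
3558b84 is not in that set, so it is not an ancestor of de60465.

No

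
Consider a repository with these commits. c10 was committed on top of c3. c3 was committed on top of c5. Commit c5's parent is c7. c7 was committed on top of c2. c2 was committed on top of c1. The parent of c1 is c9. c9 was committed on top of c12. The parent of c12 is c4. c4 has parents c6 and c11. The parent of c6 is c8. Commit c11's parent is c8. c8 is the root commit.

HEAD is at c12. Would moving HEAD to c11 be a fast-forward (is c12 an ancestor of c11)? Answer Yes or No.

A fast-forward from c12 to c11 is possible iff c12 is an ancestor of c11.
Ancestors of c11: {c11, c8}.
c12 is not among them, so fast-forward is not possible.

No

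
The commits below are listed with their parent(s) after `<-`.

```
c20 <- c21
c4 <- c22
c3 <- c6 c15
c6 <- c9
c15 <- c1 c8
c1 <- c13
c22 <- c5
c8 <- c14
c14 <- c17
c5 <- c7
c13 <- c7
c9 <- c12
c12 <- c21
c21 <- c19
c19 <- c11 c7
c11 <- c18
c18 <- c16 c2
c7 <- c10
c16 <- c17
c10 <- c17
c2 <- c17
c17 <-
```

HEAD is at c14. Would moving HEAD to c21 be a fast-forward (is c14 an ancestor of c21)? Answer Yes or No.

A fast-forward from c14 to c21 is possible iff c14 is an ancestor of c21.
Ancestors of c21: {c10, c11, c16, c17, c18, c19, c2, c21, c7}.
c14 is not among them, so fast-forward is not possible.

No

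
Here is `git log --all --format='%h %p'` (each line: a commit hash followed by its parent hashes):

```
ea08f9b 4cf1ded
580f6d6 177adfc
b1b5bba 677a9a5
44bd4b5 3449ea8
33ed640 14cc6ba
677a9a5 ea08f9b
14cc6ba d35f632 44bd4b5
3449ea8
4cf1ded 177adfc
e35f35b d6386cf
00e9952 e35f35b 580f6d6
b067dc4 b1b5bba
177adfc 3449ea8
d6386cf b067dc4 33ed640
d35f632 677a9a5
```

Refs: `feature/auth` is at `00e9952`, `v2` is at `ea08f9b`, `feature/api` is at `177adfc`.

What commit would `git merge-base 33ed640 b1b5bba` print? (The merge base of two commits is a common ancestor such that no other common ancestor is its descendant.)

Ancestors of 33ed640: {14cc6ba, 177adfc, 33ed640, 3449ea8, 44bd4b5, 4cf1ded, 677a9a5, d35f632, ea08f9b}.
Ancestors of b1b5bba: {177adfc, 3449ea8, 4cf1ded, 677a9a5, b1b5bba, ea08f9b}.
Common ancestors: {177adfc, 3449ea8, 4cf1ded, 677a9a5, ea08f9b}.
Among these, 677a9a5 is not an ancestor of any other common ancestor — it is the merge base.

677a9a5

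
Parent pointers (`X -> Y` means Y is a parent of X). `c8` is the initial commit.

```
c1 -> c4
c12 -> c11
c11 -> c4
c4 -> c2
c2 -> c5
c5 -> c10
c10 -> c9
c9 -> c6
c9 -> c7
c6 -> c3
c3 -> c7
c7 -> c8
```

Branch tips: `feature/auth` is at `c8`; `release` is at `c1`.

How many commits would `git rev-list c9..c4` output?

Reachable from c4: {c10, c2, c3, c4, c5, c6, c7, c8, c9}.
Reachable from c9: {c3, c6, c7, c8, c9}.
In c4's history but not c9's: {c10, c2, c4, c5} — 4 commits.

4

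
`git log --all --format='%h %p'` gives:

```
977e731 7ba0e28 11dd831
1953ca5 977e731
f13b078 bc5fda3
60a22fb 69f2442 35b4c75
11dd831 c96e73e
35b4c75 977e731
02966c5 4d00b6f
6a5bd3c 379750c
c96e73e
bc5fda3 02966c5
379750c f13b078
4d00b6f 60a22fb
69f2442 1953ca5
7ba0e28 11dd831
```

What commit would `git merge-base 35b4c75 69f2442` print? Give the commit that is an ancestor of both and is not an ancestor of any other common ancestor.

Ancestors of 35b4c75: {11dd831, 35b4c75, 7ba0e28, 977e731, c96e73e}.
Ancestors of 69f2442: {11dd831, 1953ca5, 69f2442, 7ba0e28, 977e731, c96e73e}.
Common ancestors: {11dd831, 7ba0e28, 977e731, c96e73e}.
Among these, 977e731 is not an ancestor of any other common ancestor — it is the merge base.

977e731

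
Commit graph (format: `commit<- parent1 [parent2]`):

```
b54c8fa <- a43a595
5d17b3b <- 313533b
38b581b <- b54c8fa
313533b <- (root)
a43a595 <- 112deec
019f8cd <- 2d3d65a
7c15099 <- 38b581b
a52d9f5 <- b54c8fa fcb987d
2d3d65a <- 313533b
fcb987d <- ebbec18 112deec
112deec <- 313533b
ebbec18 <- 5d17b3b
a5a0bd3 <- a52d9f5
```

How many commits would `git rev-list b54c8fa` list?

4

Walking parent pointers from b54c8fa: reachable set = {112deec, 313533b, a43a595, b54c8fa}.
That is 4 commits.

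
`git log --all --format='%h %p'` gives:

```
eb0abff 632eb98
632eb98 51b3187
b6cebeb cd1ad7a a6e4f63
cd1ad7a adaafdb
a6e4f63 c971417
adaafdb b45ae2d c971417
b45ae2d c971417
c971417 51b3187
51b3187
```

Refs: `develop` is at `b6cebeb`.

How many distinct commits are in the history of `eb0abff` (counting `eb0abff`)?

Walking parent pointers from eb0abff: reachable set = {51b3187, 632eb98, eb0abff}.
That is 3 commits.

3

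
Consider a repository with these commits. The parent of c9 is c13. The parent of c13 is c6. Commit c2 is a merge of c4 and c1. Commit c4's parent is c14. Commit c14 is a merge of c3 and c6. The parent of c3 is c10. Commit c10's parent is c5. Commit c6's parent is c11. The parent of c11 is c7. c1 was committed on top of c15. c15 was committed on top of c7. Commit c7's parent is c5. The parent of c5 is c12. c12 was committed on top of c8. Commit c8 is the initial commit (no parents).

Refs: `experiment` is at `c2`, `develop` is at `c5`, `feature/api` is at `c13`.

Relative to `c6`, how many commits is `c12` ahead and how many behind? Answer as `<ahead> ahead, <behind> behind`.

Reachable from c12: {c12, c8}.
Reachable from c6: {c11, c12, c5, c6, c7, c8}.
Only in c12's history (ahead): {} — 0.
Only in c6's history (behind): {c11, c5, c6, c7} — 4.

0 ahead, 4 behind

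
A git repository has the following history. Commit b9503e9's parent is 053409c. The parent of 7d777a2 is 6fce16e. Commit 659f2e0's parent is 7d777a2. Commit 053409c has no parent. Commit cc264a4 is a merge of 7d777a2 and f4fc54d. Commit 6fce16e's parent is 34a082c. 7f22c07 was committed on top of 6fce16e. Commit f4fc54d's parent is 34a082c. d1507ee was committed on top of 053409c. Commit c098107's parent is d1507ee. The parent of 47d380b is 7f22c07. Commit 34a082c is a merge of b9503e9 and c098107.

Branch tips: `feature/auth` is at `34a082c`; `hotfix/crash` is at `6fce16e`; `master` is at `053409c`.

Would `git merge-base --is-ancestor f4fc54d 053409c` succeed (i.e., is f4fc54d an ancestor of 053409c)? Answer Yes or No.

Ancestors of 053409c: {053409c}.
f4fc54d is not in that set, so it is not an ancestor of 053409c.

No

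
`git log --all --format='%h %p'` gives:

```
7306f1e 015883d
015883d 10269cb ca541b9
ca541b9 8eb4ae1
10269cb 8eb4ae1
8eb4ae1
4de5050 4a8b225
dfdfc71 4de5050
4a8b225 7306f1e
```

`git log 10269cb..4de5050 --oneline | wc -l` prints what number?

Reachable from 4de5050: {015883d, 10269cb, 4a8b225, 4de5050, 7306f1e, 8eb4ae1, ca541b9}.
Reachable from 10269cb: {10269cb, 8eb4ae1}.
In 4de5050's history but not 10269cb's: {015883d, 4a8b225, 4de5050, 7306f1e, ca541b9} — 5 commits.

5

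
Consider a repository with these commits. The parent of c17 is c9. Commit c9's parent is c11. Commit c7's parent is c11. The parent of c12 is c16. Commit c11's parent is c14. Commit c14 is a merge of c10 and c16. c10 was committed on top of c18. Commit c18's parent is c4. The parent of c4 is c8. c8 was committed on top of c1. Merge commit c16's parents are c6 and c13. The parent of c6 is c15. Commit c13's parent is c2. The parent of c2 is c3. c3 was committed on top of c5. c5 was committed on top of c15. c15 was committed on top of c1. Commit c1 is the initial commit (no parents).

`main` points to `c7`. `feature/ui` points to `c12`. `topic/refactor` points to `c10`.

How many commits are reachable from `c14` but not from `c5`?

Reachable from c14: {c1, c10, c13, c14, c15, c16, c18, c2, c3, c4, c5, c6, c8}.
Reachable from c5: {c1, c15, c5}.
In c14's history but not c5's: {c10, c13, c14, c16, c18, c2, c3, c4, c6, c8} — 10 commits.

10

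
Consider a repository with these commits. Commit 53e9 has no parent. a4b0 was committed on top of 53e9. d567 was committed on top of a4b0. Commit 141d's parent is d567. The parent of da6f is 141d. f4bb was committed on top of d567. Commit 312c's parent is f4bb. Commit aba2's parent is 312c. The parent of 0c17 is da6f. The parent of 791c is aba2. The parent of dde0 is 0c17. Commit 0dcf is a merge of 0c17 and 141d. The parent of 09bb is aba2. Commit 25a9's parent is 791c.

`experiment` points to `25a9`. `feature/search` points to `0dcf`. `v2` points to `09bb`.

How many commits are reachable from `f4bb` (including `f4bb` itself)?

4

Walking parent pointers from f4bb: reachable set = {53e9, a4b0, d567, f4bb}.
That is 4 commits.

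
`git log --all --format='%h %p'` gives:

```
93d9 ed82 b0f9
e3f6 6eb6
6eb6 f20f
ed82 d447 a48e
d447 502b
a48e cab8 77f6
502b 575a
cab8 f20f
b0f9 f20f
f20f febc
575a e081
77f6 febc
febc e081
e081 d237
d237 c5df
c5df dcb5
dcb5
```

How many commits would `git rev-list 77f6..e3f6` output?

3

Reachable from e3f6: {6eb6, c5df, d237, dcb5, e081, e3f6, f20f, febc}.
Reachable from 77f6: {77f6, c5df, d237, dcb5, e081, febc}.
In e3f6's history but not 77f6's: {6eb6, e3f6, f20f} — 3 commits.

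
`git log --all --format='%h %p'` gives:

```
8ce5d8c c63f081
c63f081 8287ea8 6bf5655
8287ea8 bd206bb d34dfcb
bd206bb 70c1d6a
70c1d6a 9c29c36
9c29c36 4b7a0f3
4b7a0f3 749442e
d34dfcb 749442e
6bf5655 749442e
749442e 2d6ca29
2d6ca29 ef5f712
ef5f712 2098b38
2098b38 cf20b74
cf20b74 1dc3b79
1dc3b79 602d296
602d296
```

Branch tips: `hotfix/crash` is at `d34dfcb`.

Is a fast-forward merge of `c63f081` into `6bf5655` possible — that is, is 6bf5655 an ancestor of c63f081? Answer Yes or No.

A fast-forward from 6bf5655 to c63f081 is possible iff 6bf5655 is an ancestor of c63f081.
Ancestors of c63f081: {1dc3b79, 2098b38, 2d6ca29, 4b7a0f3, 602d296, 6bf5655, 70c1d6a, 749442e, 8287ea8, 9c29c36, bd206bb, c63f081, cf20b74, d34dfcb, ef5f712}.
6bf5655 is among them, so fast-forward is possible.

Yes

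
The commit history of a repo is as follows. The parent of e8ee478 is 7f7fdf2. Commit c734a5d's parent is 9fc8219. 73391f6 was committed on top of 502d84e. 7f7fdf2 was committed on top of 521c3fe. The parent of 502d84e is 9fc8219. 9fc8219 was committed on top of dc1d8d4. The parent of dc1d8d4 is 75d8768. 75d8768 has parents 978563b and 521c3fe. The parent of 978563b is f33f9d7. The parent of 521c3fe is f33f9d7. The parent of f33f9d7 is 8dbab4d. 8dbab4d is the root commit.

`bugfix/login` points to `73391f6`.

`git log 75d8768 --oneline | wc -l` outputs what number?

Walking parent pointers from 75d8768: reachable set = {521c3fe, 75d8768, 8dbab4d, 978563b, f33f9d7}.
That is 5 commits.

5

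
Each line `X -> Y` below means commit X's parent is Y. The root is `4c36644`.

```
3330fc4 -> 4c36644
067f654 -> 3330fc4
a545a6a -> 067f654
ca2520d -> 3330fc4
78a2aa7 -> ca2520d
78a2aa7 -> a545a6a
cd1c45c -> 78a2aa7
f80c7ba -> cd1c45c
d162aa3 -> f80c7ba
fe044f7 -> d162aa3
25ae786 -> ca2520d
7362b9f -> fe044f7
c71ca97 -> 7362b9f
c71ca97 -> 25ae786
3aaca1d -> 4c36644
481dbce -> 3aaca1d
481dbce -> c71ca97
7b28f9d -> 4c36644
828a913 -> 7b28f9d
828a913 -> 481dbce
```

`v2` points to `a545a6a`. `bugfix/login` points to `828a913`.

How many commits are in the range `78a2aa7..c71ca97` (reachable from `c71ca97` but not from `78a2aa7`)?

7

Reachable from c71ca97: {067f654, 25ae786, 3330fc4, 4c36644, 7362b9f, 78a2aa7, a545a6a, c71ca97, ca2520d, cd1c45c, d162aa3, f80c7ba, fe044f7}.
Reachable from 78a2aa7: {067f654, 3330fc4, 4c36644, 78a2aa7, a545a6a, ca2520d}.
In c71ca97's history but not 78a2aa7's: {25ae786, 7362b9f, c71ca97, cd1c45c, d162aa3, f80c7ba, fe044f7} — 7 commits.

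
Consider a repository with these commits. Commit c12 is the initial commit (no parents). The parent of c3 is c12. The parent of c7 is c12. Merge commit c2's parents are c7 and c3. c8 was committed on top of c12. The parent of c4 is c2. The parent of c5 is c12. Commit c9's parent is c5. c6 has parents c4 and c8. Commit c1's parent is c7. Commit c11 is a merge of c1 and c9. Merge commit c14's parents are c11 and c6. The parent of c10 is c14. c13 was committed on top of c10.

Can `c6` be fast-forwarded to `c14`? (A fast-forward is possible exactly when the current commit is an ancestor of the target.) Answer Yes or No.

A fast-forward from c6 to c14 is possible iff c6 is an ancestor of c14.
Ancestors of c14: {c1, c11, c12, c14, c2, c3, c4, c5, c6, c7, c8, c9}.
c6 is among them, so fast-forward is possible.

Yes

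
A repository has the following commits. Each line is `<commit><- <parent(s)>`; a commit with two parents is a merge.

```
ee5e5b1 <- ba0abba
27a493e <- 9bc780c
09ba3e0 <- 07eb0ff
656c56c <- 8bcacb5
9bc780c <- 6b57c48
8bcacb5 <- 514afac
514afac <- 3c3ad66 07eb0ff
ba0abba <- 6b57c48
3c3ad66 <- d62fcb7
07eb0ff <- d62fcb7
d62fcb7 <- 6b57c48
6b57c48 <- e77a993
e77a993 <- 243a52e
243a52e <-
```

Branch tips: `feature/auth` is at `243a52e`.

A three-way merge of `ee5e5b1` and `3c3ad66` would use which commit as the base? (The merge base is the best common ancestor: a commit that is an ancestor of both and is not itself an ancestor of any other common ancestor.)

Ancestors of ee5e5b1: {243a52e, 6b57c48, ba0abba, e77a993, ee5e5b1}.
Ancestors of 3c3ad66: {243a52e, 3c3ad66, 6b57c48, d62fcb7, e77a993}.
Common ancestors: {243a52e, 6b57c48, e77a993}.
Among these, 6b57c48 is not an ancestor of any other common ancestor — it is the merge base.

6b57c48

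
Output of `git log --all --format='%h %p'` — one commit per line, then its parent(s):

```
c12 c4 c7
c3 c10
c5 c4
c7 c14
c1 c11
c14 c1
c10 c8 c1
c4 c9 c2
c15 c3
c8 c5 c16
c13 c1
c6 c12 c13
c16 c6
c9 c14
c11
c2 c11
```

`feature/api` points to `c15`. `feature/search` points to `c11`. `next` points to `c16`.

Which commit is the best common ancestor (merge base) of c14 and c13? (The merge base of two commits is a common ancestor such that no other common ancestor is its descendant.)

Ancestors of c14: {c1, c11, c14}.
Ancestors of c13: {c1, c11, c13}.
Common ancestors: {c1, c11}.
Among these, c1 is not an ancestor of any other common ancestor — it is the merge base.

c1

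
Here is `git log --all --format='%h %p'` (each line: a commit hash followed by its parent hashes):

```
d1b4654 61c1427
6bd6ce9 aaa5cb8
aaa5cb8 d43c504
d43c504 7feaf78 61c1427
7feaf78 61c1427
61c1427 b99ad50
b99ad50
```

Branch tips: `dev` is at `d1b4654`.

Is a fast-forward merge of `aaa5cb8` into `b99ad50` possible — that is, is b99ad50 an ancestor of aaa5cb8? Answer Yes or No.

A fast-forward from b99ad50 to aaa5cb8 is possible iff b99ad50 is an ancestor of aaa5cb8.
Ancestors of aaa5cb8: {61c1427, 7feaf78, aaa5cb8, b99ad50, d43c504}.
b99ad50 is among them, so fast-forward is possible.

Yes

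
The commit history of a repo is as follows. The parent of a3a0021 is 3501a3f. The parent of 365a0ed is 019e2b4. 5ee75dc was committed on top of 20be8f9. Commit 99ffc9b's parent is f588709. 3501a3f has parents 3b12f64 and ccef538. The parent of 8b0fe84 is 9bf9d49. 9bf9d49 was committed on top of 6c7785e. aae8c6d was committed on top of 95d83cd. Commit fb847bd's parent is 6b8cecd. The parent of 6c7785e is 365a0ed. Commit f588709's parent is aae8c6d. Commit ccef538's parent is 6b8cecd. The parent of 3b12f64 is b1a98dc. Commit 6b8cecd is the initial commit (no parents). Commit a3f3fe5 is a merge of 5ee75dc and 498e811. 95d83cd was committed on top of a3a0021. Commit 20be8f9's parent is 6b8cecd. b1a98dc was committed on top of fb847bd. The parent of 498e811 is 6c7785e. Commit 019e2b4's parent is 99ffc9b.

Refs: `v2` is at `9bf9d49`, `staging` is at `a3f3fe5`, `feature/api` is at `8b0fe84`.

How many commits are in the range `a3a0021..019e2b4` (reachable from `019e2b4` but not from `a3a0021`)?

5

Reachable from 019e2b4: {019e2b4, 3501a3f, 3b12f64, 6b8cecd, 95d83cd, 99ffc9b, a3a0021, aae8c6d, b1a98dc, ccef538, f588709, fb847bd}.
Reachable from a3a0021: {3501a3f, 3b12f64, 6b8cecd, a3a0021, b1a98dc, ccef538, fb847bd}.
In 019e2b4's history but not a3a0021's: {019e2b4, 95d83cd, 99ffc9b, aae8c6d, f588709} — 5 commits.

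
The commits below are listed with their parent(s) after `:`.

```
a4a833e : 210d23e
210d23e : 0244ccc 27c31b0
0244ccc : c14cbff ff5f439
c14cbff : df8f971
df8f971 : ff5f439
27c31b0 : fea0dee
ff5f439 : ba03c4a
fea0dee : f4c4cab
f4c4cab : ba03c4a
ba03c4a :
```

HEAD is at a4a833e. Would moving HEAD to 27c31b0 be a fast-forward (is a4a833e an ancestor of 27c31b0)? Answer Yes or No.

A fast-forward from a4a833e to 27c31b0 is possible iff a4a833e is an ancestor of 27c31b0.
Ancestors of 27c31b0: {27c31b0, ba03c4a, f4c4cab, fea0dee}.
a4a833e is not among them, so fast-forward is not possible.

No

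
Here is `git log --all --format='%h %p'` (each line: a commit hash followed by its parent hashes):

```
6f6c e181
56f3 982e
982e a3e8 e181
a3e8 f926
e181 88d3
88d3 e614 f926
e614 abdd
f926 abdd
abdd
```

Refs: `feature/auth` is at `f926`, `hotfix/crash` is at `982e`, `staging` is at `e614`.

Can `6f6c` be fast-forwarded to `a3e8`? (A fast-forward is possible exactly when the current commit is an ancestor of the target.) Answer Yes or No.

No

A fast-forward from 6f6c to a3e8 is possible iff 6f6c is an ancestor of a3e8.
Ancestors of a3e8: {a3e8, abdd, f926}.
6f6c is not among them, so fast-forward is not possible.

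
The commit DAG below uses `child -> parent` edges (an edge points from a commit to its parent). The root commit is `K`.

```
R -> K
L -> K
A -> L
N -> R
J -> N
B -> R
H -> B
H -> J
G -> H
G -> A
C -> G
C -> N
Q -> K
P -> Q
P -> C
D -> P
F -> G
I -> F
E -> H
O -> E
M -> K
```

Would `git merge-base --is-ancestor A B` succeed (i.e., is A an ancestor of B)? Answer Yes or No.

Ancestors of B: {B, K, R}.
A is not in that set, so it is not an ancestor of B.

No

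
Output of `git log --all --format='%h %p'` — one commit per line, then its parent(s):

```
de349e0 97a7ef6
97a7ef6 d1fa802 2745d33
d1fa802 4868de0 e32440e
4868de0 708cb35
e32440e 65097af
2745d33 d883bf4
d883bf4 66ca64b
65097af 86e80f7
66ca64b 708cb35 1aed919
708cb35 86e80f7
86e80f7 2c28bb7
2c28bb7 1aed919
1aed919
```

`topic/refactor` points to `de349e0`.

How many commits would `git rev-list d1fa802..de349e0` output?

Reachable from de349e0: {1aed919, 2745d33, 2c28bb7, 4868de0, 65097af, 66ca64b, 708cb35, 86e80f7, 97a7ef6, d1fa802, d883bf4, de349e0, e32440e}.
Reachable from d1fa802: {1aed919, 2c28bb7, 4868de0, 65097af, 708cb35, 86e80f7, d1fa802, e32440e}.
In de349e0's history but not d1fa802's: {2745d33, 66ca64b, 97a7ef6, d883bf4, de349e0} — 5 commits.

5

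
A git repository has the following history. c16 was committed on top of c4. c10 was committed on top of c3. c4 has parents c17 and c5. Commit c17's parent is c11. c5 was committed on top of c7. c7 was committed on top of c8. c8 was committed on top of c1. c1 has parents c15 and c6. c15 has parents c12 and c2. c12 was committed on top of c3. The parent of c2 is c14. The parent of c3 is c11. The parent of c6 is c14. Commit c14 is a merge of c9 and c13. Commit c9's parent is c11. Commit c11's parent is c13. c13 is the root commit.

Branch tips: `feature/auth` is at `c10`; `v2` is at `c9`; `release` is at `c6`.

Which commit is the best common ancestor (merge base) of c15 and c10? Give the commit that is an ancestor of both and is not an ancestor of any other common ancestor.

Ancestors of c15: {c11, c12, c13, c14, c15, c2, c3, c9}.
Ancestors of c10: {c10, c11, c13, c3}.
Common ancestors: {c11, c13, c3}.
Among these, c3 is not an ancestor of any other common ancestor — it is the merge base.

c3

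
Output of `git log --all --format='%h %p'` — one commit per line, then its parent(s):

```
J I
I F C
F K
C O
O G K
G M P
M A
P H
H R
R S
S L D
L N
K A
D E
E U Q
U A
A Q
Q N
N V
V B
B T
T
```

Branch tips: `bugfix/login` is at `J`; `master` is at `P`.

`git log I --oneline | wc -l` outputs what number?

21

Walking parent pointers from I: reachable set = {A, B, C, D, E, F, G, H, I, K, L, M, N, O, P, Q, R, S, T, U, V}.
That is 21 commits.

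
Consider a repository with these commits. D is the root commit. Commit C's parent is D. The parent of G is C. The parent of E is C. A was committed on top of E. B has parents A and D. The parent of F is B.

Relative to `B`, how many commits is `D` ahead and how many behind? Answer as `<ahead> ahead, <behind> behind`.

Reachable from D: {D}.
Reachable from B: {A, B, C, D, E}.
Only in D's history (ahead): {} — 0.
Only in B's history (behind): {A, B, C, E} — 4.

0 ahead, 4 behind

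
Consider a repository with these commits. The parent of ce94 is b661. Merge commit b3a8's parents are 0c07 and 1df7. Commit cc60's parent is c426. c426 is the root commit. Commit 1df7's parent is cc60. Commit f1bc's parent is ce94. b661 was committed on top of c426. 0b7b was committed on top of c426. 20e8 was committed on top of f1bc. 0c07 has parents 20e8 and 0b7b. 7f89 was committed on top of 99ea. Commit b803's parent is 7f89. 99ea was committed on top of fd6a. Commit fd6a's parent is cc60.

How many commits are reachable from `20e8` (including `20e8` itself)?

Walking parent pointers from 20e8: reachable set = {20e8, b661, c426, ce94, f1bc}.
That is 5 commits.

5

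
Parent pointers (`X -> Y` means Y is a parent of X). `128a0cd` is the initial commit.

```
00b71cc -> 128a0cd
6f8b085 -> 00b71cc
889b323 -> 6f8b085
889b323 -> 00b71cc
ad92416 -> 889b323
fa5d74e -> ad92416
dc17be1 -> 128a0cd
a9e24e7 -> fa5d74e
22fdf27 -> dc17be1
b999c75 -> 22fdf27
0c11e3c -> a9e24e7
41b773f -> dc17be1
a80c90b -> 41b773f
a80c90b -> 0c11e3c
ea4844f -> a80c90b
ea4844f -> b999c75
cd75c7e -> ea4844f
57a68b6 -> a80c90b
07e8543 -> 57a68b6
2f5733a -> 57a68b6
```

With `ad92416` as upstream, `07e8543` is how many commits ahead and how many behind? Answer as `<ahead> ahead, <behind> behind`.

Reachable from 07e8543: {00b71cc, 07e8543, 0c11e3c, 128a0cd, 41b773f, 57a68b6, 6f8b085, 889b323, a80c90b, a9e24e7, ad92416, dc17be1, fa5d74e}.
Reachable from ad92416: {00b71cc, 128a0cd, 6f8b085, 889b323, ad92416}.
Only in 07e8543's history (ahead): {07e8543, 0c11e3c, 41b773f, 57a68b6, a80c90b, a9e24e7, dc17be1, fa5d74e} — 8.
Only in ad92416's history (behind): {} — 0.

8 ahead, 0 behind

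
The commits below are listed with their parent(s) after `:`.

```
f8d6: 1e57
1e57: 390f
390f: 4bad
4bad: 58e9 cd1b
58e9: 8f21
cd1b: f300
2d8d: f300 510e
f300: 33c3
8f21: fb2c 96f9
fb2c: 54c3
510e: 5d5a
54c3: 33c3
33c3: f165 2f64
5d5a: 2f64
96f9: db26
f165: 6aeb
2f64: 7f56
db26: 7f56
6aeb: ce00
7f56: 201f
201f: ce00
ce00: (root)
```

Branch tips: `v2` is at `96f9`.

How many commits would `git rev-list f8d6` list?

19

Walking parent pointers from f8d6: reachable set = {1e57, 201f, 2f64, 33c3, 390f, 4bad, 54c3, 58e9, 6aeb, 7f56, 8f21, 96f9, cd1b, ce00, db26, f165, f300, f8d6, fb2c}.
That is 19 commits.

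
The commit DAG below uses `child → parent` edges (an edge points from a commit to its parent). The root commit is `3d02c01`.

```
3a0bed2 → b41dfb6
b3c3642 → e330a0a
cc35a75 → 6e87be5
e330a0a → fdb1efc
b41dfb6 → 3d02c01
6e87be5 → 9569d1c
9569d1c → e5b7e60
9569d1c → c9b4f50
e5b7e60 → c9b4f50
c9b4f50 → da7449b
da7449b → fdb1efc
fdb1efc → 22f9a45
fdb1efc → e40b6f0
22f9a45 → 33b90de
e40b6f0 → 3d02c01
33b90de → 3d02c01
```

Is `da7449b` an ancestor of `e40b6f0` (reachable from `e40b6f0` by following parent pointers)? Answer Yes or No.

Ancestors of e40b6f0: {3d02c01, e40b6f0}.
da7449b is not in that set, so it is not an ancestor of e40b6f0.

No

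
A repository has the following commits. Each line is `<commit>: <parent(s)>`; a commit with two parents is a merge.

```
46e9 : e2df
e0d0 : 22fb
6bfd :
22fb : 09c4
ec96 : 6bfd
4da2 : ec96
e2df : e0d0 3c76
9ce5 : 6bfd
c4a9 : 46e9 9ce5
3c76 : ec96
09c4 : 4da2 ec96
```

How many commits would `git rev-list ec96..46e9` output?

7

Reachable from 46e9: {09c4, 22fb, 3c76, 46e9, 4da2, 6bfd, e0d0, e2df, ec96}.
Reachable from ec96: {6bfd, ec96}.
In 46e9's history but not ec96's: {09c4, 22fb, 3c76, 46e9, 4da2, e0d0, e2df} — 7 commits.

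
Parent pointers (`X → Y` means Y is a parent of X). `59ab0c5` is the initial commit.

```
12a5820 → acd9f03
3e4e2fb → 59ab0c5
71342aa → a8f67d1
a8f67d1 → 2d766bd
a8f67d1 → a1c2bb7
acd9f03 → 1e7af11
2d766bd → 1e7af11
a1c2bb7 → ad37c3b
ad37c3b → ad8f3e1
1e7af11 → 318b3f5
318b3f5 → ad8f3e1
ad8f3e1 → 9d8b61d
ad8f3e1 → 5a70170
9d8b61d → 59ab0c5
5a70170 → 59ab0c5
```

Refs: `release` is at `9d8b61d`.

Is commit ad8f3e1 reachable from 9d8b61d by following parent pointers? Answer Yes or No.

Ancestors of 9d8b61d: {59ab0c5, 9d8b61d}.
ad8f3e1 is not in that set, so it is not an ancestor of 9d8b61d.

No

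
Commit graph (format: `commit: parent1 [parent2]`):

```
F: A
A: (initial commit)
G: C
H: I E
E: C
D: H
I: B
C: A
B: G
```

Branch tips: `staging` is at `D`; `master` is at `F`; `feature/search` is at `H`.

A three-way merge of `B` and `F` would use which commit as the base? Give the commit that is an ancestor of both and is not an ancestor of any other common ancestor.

Ancestors of B: {A, B, C, G}.
Ancestors of F: {A, F}.
Common ancestors: {A}.
The only common ancestor is A, so it is the merge base.

A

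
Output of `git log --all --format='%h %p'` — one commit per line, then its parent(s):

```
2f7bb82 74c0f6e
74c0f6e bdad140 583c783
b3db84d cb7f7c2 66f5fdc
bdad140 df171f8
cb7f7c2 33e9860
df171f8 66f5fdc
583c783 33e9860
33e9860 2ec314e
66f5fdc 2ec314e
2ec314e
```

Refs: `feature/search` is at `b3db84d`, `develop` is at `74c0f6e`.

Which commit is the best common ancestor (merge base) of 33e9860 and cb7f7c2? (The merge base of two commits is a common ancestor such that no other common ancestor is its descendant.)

33e9860

Ancestors of 33e9860: {2ec314e, 33e9860}.
Ancestors of cb7f7c2: {2ec314e, 33e9860, cb7f7c2}.
Common ancestors: {2ec314e, 33e9860}.
Among these, 33e9860 is not an ancestor of any other common ancestor — it is the merge base.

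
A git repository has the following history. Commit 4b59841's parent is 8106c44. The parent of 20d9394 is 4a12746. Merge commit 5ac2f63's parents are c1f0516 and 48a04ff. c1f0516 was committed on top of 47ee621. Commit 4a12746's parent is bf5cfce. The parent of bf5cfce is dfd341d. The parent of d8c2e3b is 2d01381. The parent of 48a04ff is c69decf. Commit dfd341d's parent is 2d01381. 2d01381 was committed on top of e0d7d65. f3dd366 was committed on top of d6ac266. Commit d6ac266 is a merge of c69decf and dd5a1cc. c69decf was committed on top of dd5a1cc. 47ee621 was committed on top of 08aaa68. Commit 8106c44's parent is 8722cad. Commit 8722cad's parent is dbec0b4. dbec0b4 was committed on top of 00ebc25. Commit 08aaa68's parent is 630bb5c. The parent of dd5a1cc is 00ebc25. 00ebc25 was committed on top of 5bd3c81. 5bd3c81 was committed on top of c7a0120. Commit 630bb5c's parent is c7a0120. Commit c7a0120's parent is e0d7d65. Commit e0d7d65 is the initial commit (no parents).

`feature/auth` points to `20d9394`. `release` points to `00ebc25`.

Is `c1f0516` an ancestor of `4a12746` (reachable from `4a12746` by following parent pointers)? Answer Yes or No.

Ancestors of 4a12746: {2d01381, 4a12746, bf5cfce, dfd341d, e0d7d65}.
c1f0516 is not in that set, so it is not an ancestor of 4a12746.

No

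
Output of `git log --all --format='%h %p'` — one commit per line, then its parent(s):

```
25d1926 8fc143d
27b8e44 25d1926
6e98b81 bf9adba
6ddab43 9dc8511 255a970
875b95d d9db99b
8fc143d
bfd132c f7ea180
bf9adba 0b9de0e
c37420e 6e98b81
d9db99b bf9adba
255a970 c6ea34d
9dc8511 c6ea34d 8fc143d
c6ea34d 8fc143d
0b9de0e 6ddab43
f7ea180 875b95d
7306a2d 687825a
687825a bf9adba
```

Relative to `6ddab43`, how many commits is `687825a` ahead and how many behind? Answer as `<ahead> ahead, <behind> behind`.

Reachable from 687825a: {0b9de0e, 255a970, 687825a, 6ddab43, 8fc143d, 9dc8511, bf9adba, c6ea34d}.
Reachable from 6ddab43: {255a970, 6ddab43, 8fc143d, 9dc8511, c6ea34d}.
Only in 687825a's history (ahead): {0b9de0e, 687825a, bf9adba} — 3.
Only in 6ddab43's history (behind): {} — 0.

3 ahead, 0 behind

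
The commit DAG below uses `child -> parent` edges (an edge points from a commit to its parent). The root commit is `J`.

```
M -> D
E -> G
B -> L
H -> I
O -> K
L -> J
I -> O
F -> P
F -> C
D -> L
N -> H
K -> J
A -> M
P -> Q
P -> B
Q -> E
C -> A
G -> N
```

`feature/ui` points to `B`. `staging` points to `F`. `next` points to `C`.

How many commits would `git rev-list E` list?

Walking parent pointers from E: reachable set = {E, G, H, I, J, K, N, O}.
That is 8 commits.

8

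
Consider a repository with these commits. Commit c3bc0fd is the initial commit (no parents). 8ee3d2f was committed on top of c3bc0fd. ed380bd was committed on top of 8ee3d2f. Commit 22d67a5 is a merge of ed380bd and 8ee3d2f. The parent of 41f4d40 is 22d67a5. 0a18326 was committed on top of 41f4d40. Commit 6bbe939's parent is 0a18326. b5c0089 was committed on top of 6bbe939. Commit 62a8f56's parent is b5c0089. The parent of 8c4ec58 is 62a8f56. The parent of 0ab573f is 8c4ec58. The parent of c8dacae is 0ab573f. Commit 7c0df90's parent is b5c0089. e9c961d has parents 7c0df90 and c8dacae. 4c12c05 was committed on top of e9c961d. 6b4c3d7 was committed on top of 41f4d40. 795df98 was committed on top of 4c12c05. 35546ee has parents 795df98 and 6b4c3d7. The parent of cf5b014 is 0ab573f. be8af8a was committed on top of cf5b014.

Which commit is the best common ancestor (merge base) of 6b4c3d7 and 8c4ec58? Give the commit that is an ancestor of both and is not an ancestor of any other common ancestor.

Ancestors of 6b4c3d7: {22d67a5, 41f4d40, 6b4c3d7, 8ee3d2f, c3bc0fd, ed380bd}.
Ancestors of 8c4ec58: {0a18326, 22d67a5, 41f4d40, 62a8f56, 6bbe939, 8c4ec58, 8ee3d2f, b5c0089, c3bc0fd, ed380bd}.
Common ancestors: {22d67a5, 41f4d40, 8ee3d2f, c3bc0fd, ed380bd}.
Among these, 41f4d40 is not an ancestor of any other common ancestor — it is the merge base.

41f4d40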